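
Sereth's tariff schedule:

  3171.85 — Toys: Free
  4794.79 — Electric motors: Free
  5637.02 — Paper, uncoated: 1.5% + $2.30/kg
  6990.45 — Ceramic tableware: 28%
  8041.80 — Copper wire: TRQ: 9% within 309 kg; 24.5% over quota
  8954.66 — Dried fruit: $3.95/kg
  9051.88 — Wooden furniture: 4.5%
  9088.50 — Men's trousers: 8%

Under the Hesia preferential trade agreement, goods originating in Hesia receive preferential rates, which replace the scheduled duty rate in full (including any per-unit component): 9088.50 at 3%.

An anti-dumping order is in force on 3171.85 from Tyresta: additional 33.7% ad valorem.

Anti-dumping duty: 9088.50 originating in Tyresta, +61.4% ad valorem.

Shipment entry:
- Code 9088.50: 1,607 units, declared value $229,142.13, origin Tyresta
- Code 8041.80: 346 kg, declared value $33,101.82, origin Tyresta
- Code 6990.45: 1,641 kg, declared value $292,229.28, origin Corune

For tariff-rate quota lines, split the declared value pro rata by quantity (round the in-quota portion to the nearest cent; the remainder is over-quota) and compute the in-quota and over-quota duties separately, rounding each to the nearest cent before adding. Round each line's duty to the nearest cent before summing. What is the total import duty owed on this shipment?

$244,376.67

Line 1 (9088.50, Tyresta, 1,607 units, $229,142.13):
Base rate for 9088.50 is 8%.
9088.50 has an FTA preferential rate, but origin Tyresta is not Hesia; base rate stands.
Additional duty on 9088.50 from Tyresta: +61.4%. Applied ad valorem rate: 8% + 61.4% = 69.4%.
Duty = $229,142.13 × 69.4% = $159,024.64.
Line 2 (8041.80, Tyresta, 346 kg, $33,101.82):
Code 8041.80 is under a tariff-rate quota (threshold 309 kg). In-quota: 309 kg at 9%; over-quota: 37 kg at 24.5%.
Pro-rata value split: in-quota = $33,101.82 × 309/346 = $29,562.03; over-quota = $33,101.82 − $29,562.03 = $3,539.79.
In-quota duty = $29,562.03 × 9% = $2,660.58. Over-quota duty = $3,539.79 × 24.5% = $867.25.
Line duty = $2,660.58 + $867.25 = $3,527.83.
Line 3 (6990.45, Corune, 1,641 kg, $292,229.28):
Base rate for 6990.45 is 28%.
Duty = $292,229.28 × 28% = $81,824.20.
Total = $159,024.64 + $3,527.83 + $81,824.20 = $244,376.67.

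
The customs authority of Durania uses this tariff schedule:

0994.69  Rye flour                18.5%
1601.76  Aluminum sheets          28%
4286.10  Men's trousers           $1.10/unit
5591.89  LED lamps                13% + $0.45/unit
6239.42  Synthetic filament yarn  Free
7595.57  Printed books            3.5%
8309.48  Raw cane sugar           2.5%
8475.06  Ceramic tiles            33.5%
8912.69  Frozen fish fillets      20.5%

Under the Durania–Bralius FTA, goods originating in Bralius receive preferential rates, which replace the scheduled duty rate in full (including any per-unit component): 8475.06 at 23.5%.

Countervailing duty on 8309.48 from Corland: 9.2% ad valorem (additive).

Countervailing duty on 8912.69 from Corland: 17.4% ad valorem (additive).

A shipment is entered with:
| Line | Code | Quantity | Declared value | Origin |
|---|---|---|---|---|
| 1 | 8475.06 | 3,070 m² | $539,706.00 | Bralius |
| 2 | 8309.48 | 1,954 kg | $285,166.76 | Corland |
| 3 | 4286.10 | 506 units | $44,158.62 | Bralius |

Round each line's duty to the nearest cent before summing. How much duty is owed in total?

Line 1 (8475.06, Bralius, 3,070 m², $539,706.00):
Base rate for 8475.06 is 33.5%.
Origin Bralius qualifies under the Durania–Bralius agreement and 8475.06 is covered: preferential rate 23.5% applies instead.
Duty = $539,706.00 × 23.5% = $126,830.91.
Line 2 (8309.48, Corland, 1,954 kg, $285,166.76):
Base rate for 8309.48 is 2.5%.
Additional duty on 8309.48 from Corland: +9.2%. Applied ad valorem rate: 2.5% + 9.2% = 11.7%.
Duty = $285,166.76 × 11.7% = $33,364.51.
Line 3 (4286.10, Bralius, 506 units, $44,158.62):
Base rate for 4286.10 is $1.10/unit.
Origin Bralius is the FTA partner but 4286.10 is not on the preference list; base rate stands.
Duty = 506 × $1.10 = $556.60.
Total = $126,830.91 + $33,364.51 + $556.60 = $160,752.02.

$160,752.02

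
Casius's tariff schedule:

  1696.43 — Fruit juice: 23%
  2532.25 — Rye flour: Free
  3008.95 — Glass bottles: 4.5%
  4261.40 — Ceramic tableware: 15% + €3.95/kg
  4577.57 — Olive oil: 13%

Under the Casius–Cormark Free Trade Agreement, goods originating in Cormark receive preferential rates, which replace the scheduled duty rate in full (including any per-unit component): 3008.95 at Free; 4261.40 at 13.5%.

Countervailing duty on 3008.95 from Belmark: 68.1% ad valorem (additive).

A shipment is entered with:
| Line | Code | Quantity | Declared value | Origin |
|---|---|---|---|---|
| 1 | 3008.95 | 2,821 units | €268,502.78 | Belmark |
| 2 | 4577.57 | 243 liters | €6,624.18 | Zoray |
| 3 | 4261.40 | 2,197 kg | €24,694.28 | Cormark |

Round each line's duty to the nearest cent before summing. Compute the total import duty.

€199,127.89

Line 1 (3008.95, Belmark, 2,821 units, €268,502.78):
Base rate for 3008.95 is 4.5%.
3008.95 has an FTA preferential rate, but origin Belmark is not Cormark; base rate stands.
Additional duty on 3008.95 from Belmark: +68.1%. Applied ad valorem rate: 4.5% + 68.1% = 72.6%.
Duty = €268,502.78 × 72.6% = €194,933.02.
Line 2 (4577.57, Zoray, 243 liters, €6,624.18):
Base rate for 4577.57 is 13%.
Duty = €6,624.18 × 13% = €861.14.
Line 3 (4261.40, Cormark, 2,197 kg, €24,694.28):
Base rate for 4261.40 is 15% + €3.95/kg.
Origin Cormark qualifies under the Casius–Cormark agreement and 4261.40 is covered: preferential rate 13.5% applies instead.
Duty = €24,694.28 × 13.5% = €3,333.73.
Total = €194,933.02 + €861.14 + €3,333.73 = €199,127.89.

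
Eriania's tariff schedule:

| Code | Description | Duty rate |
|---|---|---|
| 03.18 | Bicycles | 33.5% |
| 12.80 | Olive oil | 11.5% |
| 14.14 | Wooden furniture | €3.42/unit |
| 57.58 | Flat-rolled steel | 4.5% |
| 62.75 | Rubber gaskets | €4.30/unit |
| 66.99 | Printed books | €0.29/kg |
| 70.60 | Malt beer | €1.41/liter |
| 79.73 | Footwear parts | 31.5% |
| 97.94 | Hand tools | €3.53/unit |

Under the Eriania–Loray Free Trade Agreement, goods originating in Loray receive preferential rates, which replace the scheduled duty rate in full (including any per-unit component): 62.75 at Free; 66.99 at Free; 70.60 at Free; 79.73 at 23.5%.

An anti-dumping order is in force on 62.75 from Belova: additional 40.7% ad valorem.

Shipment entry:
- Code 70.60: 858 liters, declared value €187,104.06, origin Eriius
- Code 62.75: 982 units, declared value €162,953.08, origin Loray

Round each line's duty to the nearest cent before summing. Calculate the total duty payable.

€1,209.78

Line 1 (70.60, Eriius, 858 liters, €187,104.06):
Base rate for 70.60 is €1.41/liter.
70.60 has an FTA preferential rate, but origin Eriius is not Loray; base rate stands.
Duty = 858 × €1.41 = €1,209.78.
Line 2 (62.75, Loray, 982 units, €162,953.08):
Base rate for 62.75 is €4.30/unit.
Origin Loray qualifies under the Eriania–Loray agreement and 62.75 is covered: preferential rate Free applies instead.
The additional-duty order on 62.75 targets Belova, not Loray; it does not apply.
Duty = €162,953.08 × 0% = €0.00.
Total = €1,209.78 + €0.00 = €1,209.78.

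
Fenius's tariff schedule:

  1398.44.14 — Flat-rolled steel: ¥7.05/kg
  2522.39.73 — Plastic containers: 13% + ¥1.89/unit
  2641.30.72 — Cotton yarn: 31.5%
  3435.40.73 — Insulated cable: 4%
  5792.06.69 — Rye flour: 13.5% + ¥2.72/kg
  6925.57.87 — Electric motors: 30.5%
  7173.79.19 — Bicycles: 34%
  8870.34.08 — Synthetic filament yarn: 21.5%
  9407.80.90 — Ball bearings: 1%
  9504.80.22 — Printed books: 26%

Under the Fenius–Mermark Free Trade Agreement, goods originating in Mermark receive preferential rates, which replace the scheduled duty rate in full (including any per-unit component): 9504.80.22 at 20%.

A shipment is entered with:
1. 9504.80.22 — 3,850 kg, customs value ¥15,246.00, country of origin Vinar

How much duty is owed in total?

Line 1 (9504.80.22, Vinar, 3,850 kg, ¥15,246.00):
Base rate for 9504.80.22 is 26%.
9504.80.22 has an FTA preferential rate, but origin Vinar is not Mermark; base rate stands.
Duty = ¥15,246.00 × 26% = ¥3,963.96.

¥3,963.96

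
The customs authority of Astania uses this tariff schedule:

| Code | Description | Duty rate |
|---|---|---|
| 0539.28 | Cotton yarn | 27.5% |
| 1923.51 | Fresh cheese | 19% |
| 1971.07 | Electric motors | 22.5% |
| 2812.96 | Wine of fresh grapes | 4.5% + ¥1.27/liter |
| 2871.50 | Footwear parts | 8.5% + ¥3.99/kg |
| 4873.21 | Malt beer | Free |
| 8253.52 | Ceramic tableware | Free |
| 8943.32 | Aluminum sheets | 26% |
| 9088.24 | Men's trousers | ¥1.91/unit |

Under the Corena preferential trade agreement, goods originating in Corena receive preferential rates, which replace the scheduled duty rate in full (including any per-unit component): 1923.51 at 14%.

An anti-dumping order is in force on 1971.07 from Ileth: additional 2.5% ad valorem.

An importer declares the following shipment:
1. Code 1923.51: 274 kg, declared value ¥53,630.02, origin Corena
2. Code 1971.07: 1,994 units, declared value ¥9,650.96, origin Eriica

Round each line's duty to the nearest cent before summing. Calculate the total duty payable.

Line 1 (1923.51, Corena, 274 kg, ¥53,630.02):
Base rate for 1923.51 is 19%.
Origin Corena qualifies under the Astania–Corena agreement and 1923.51 is covered: preferential rate 14% applies instead.
Duty = ¥53,630.02 × 14% = ¥7,508.20.
Line 2 (1971.07, Eriica, 1,994 units, ¥9,650.96):
Base rate for 1971.07 is 22.5%.
The additional-duty order on 1971.07 targets Ileth, not Eriica; it does not apply.
Duty = ¥9,650.96 × 22.5% = ¥2,171.47.
Total = ¥7,508.20 + ¥2,171.47 = ¥9,679.67.

¥9,679.67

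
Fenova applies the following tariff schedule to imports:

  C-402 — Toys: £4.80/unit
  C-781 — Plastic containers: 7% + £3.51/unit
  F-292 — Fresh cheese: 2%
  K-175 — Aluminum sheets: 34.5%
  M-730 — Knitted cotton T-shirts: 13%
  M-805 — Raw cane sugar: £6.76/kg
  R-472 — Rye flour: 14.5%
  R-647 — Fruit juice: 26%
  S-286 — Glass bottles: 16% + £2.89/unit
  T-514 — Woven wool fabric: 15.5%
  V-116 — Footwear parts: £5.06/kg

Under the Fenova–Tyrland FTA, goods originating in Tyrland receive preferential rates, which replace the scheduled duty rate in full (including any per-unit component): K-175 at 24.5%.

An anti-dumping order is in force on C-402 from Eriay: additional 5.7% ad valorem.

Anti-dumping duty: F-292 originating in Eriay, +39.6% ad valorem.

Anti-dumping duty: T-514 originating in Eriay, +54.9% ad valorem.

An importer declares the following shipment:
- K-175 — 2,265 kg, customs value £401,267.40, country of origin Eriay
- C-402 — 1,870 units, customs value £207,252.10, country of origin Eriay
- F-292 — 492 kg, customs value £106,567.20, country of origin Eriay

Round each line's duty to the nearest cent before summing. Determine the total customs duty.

£203,558.58

Line 1 (K-175, Eriay, 2,265 kg, £401,267.40):
Base rate for K-175 is 34.5%.
K-175 has an FTA preferential rate, but origin Eriay is not Tyrland; base rate stands.
Duty = £401,267.40 × 34.5% = £138,437.25.
Line 2 (C-402, Eriay, 1,870 units, £207,252.10):
Base rate for C-402 is £4.80/unit.
Additional duty on C-402 from Eriay: +5.7% ad valorem. Applied ad valorem rate = 5.7%.
Duty = £207,252.10 × 5.7% + 1,870 × £4.80 = £20,789.37.
Line 3 (F-292, Eriay, 492 kg, £106,567.20):
Base rate for F-292 is 2%.
Additional duty on F-292 from Eriay: +39.6%. Applied ad valorem rate: 2% + 39.6% = 41.6%.
Duty = £106,567.20 × 41.6% = £44,331.96.
Total = £138,437.25 + £20,789.37 + £44,331.96 = £203,558.58.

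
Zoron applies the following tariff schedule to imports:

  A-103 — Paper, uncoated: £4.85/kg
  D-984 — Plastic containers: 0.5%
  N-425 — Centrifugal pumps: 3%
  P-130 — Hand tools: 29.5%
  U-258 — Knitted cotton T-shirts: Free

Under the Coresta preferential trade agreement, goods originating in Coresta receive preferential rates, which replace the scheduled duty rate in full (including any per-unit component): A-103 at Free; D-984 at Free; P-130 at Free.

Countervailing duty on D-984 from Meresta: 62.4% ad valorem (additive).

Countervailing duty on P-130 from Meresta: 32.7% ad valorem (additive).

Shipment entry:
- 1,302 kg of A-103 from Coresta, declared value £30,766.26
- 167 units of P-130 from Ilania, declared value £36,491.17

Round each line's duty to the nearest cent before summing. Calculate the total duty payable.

Line 1 (A-103, Coresta, 1,302 kg, £30,766.26):
Base rate for A-103 is £4.85/kg.
Origin Coresta qualifies under the Zoron–Coresta agreement and A-103 is covered: preferential rate Free applies instead.
Duty = £30,766.26 × 0% = £0.00.
Line 2 (P-130, Ilania, 167 units, £36,491.17):
Base rate for P-130 is 29.5%.
P-130 has an FTA preferential rate, but origin Ilania is not Coresta; base rate stands.
The additional-duty order on P-130 targets Meresta, not Ilania; it does not apply.
Duty = £36,491.17 × 29.5% = £10,764.90.
Total = £0.00 + £10,764.90 = £10,764.90.

£10,764.90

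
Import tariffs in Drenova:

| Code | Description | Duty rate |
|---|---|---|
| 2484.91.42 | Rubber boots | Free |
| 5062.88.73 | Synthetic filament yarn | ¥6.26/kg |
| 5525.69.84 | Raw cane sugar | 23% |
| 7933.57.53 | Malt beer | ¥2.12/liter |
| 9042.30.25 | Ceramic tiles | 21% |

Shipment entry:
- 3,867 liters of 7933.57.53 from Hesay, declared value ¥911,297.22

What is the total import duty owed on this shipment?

Line 1 (7933.57.53, Hesay, 3,867 liters, ¥911,297.22):
Base rate for 7933.57.53 is ¥2.12/liter.
Duty = 3,867 × ¥2.12 = ¥8,198.04.

¥8,198.04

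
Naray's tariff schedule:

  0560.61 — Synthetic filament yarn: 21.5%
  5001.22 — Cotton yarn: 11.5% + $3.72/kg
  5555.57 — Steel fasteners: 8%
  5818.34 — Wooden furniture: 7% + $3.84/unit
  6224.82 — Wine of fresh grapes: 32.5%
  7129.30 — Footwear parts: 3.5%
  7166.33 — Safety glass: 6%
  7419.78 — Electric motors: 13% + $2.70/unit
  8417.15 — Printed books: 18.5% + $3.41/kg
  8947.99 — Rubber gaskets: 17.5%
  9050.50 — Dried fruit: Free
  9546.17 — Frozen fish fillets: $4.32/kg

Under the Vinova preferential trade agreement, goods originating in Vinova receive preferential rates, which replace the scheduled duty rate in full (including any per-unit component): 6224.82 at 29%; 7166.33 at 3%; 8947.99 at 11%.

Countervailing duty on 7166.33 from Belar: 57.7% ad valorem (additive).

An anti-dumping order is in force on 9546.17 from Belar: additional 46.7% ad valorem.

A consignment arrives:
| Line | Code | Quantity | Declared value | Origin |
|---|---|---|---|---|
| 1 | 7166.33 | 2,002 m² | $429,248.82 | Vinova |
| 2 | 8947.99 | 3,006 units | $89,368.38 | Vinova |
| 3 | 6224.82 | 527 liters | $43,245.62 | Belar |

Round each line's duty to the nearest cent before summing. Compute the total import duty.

Line 1 (7166.33, Vinova, 2,002 m², $429,248.82):
Base rate for 7166.33 is 6%.
Origin Vinova qualifies under the Naray–Vinova agreement and 7166.33 is covered: preferential rate 3% applies instead.
The additional-duty order on 7166.33 targets Belar, not Vinova; it does not apply.
Duty = $429,248.82 × 3% = $12,877.46.
Line 2 (8947.99, Vinova, 3,006 units, $89,368.38):
Base rate for 8947.99 is 17.5%.
Origin Vinova qualifies under the Naray–Vinova agreement and 8947.99 is covered: preferential rate 11% applies instead.
Duty = $89,368.38 × 11% = $9,830.52.
Line 3 (6224.82, Belar, 527 liters, $43,245.62):
Base rate for 6224.82 is 32.5%.
6224.82 has an FTA preferential rate, but origin Belar is not Vinova; base rate stands.
Duty = $43,245.62 × 32.5% = $14,054.83.
Total = $12,877.46 + $9,830.52 + $14,054.83 = $36,762.81.

$36,762.81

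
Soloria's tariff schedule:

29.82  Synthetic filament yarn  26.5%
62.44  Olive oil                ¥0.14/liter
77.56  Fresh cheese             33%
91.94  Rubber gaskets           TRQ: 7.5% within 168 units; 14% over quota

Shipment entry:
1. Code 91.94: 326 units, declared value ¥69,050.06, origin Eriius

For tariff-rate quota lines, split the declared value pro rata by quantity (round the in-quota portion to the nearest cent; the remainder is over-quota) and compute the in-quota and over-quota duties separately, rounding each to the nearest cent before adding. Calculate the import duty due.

¥7,354.05

Line 1 (91.94, Eriius, 326 units, ¥69,050.06):
Code 91.94 is under a tariff-rate quota (threshold 168 units). In-quota: 168 units at 7.5%; over-quota: 158 units at 14%.
Pro-rata value split: in-quota = ¥69,050.06 × 168/326 = ¥35,584.08; over-quota = ¥69,050.06 − ¥35,584.08 = ¥33,465.98.
In-quota duty = ¥35,584.08 × 7.5% = ¥2,668.81. Over-quota duty = ¥33,465.98 × 14% = ¥4,685.24.
Line duty = ¥2,668.81 + ¥4,685.24 = ¥7,354.05.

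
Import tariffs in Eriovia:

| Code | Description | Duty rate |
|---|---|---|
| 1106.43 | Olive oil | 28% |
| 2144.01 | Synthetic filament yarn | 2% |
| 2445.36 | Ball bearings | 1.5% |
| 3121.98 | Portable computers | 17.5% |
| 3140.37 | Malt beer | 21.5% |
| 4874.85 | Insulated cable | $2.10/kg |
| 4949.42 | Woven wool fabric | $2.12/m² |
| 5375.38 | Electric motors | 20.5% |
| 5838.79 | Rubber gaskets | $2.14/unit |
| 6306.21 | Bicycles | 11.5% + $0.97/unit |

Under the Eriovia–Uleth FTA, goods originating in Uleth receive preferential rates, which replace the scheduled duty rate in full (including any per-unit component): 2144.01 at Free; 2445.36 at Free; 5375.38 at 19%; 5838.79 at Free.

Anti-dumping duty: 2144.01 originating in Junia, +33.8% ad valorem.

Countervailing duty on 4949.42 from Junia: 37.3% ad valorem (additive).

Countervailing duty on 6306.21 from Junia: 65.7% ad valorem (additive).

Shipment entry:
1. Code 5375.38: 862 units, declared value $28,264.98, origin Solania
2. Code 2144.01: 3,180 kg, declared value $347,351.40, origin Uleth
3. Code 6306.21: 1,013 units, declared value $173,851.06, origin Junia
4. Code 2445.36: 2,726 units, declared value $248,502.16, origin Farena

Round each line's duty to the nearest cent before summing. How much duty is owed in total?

$144,717.48

Line 1 (5375.38, Solania, 862 units, $28,264.98):
Base rate for 5375.38 is 20.5%.
5375.38 has an FTA preferential rate, but origin Solania is not Uleth; base rate stands.
Duty = $28,264.98 × 20.5% = $5,794.32.
Line 2 (2144.01, Uleth, 3,180 kg, $347,351.40):
Base rate for 2144.01 is 2%.
Origin Uleth qualifies under the Eriovia–Uleth agreement and 2144.01 is covered: preferential rate Free applies instead.
The additional-duty order on 2144.01 targets Junia, not Uleth; it does not apply.
Duty = $347,351.40 × 0% = $0.00.
Line 3 (6306.21, Junia, 1,013 units, $173,851.06):
Base rate for 6306.21 is 11.5% + $0.97/unit.
Additional duty on 6306.21 from Junia: +65.7%. Applied ad valorem rate: 11.5% + 65.7% = 77.2%.
Duty = $173,851.06 × 77.2% + 1,013 × $0.97 = $135,195.63.
Line 4 (2445.36, Farena, 2,726 units, $248,502.16):
Base rate for 2445.36 is 1.5%.
2445.36 has an FTA preferential rate, but origin Farena is not Uleth; base rate stands.
Duty = $248,502.16 × 1.5% = $3,727.53.
Total = $5,794.32 + $0.00 + $135,195.63 + $3,727.53 = $144,717.48.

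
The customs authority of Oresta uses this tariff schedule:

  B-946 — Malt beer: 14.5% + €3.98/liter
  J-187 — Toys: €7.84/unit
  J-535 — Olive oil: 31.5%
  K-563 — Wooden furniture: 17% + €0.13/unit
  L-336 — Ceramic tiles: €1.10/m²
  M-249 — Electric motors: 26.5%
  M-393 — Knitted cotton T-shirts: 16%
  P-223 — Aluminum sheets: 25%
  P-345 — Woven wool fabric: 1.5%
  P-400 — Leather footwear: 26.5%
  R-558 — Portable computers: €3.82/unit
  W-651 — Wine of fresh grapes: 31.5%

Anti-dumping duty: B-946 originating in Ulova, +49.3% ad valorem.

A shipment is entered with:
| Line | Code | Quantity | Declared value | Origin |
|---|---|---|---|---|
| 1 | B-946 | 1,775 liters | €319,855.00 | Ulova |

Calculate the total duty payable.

Line 1 (B-946, Ulova, 1,775 liters, €319,855.00):
Base rate for B-946 is 14.5% + €3.98/liter.
Additional duty on B-946 from Ulova: +49.3%. Applied ad valorem rate: 14.5% + 49.3% = 63.8%.
Duty = €319,855.00 × 63.8% + 1,775 × €3.98 = €211,131.99.

€211,131.99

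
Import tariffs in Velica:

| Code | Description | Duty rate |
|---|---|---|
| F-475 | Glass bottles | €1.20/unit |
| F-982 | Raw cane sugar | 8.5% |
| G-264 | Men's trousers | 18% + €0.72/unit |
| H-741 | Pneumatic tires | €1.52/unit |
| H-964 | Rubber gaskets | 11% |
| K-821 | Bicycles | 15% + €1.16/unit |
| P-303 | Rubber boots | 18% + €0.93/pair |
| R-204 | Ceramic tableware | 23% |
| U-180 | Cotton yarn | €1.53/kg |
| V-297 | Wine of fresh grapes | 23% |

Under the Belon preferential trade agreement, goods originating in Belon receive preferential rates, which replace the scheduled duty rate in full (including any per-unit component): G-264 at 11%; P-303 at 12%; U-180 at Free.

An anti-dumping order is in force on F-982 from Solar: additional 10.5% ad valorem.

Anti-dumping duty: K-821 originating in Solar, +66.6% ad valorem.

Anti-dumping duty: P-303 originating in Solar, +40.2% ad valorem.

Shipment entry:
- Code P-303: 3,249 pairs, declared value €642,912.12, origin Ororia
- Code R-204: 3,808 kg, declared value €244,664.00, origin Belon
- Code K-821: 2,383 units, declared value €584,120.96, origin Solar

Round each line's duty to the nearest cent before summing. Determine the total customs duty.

€654,425.45

Line 1 (P-303, Ororia, 3,249 pairs, €642,912.12):
Base rate for P-303 is 18% + €0.93/pair.
P-303 has an FTA preferential rate, but origin Ororia is not Belon; base rate stands.
The additional-duty order on P-303 targets Solar, not Ororia; it does not apply.
Duty = €642,912.12 × 18% + 3,249 × €0.93 = €118,745.75.
Line 2 (R-204, Belon, 3,808 kg, €244,664.00):
Base rate for R-204 is 23%.
Origin Belon is the FTA partner but R-204 is not on the preference list; base rate stands.
Duty = €244,664.00 × 23% = €56,272.72.
Line 3 (K-821, Solar, 2,383 units, €584,120.96):
Base rate for K-821 is 15% + €1.16/unit.
Additional duty on K-821 from Solar: +66.6%. Applied ad valorem rate: 15% + 66.6% = 81.6%.
Duty = €584,120.96 × 81.6% + 2,383 × €1.16 = €479,406.98.
Total = €118,745.75 + €56,272.72 + €479,406.98 = €654,425.45.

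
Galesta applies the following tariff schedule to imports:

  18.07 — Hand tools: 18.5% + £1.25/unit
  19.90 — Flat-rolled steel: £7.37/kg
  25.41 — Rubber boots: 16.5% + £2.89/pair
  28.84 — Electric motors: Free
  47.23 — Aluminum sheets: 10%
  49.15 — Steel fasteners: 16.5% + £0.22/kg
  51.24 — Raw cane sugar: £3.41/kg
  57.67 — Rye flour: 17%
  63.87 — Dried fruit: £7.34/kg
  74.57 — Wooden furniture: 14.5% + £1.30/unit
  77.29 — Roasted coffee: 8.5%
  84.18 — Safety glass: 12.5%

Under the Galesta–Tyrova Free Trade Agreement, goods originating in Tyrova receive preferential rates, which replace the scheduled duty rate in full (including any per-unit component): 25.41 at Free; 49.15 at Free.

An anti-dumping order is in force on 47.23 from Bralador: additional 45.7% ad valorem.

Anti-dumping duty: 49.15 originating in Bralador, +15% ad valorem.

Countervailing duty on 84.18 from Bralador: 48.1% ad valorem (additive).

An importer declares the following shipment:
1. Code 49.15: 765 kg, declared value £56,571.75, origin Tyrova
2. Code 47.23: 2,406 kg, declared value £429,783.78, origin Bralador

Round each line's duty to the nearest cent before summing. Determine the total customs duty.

£239,389.57

Line 1 (49.15, Tyrova, 765 kg, £56,571.75):
Base rate for 49.15 is 16.5% + £0.22/kg.
Origin Tyrova qualifies under the Galesta–Tyrova agreement and 49.15 is covered: preferential rate Free applies instead.
The additional-duty order on 49.15 targets Bralador, not Tyrova; it does not apply.
Duty = £56,571.75 × 0% = £0.00.
Line 2 (47.23, Bralador, 2,406 kg, £429,783.78):
Base rate for 47.23 is 10%.
Additional duty on 47.23 from Bralador: +45.7%. Applied ad valorem rate: 10% + 45.7% = 55.7%.
Duty = £429,783.78 × 55.7% = £239,389.57.
Total = £0.00 + £239,389.57 = £239,389.57.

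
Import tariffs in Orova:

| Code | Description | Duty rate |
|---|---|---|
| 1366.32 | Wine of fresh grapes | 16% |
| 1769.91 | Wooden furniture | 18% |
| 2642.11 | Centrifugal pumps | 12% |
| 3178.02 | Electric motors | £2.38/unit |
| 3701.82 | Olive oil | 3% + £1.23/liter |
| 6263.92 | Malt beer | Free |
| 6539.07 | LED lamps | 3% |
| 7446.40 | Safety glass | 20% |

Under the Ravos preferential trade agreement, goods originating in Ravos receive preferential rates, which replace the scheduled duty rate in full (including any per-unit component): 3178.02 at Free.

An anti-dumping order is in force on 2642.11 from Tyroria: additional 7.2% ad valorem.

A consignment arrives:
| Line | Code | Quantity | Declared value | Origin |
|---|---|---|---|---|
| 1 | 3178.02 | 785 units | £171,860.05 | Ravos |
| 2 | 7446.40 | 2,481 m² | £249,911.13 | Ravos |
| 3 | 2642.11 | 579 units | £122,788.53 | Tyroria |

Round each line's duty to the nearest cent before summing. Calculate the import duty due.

Line 1 (3178.02, Ravos, 785 units, £171,860.05):
Base rate for 3178.02 is £2.38/unit.
Origin Ravos qualifies under the Orova–Ravos agreement and 3178.02 is covered: preferential rate Free applies instead.
Duty = £171,860.05 × 0% = £0.00.
Line 2 (7446.40, Ravos, 2,481 m², £249,911.13):
Base rate for 7446.40 is 20%.
Origin Ravos is the FTA partner but 7446.40 is not on the preference list; base rate stands.
Duty = £249,911.13 × 20% = £49,982.23.
Line 3 (2642.11, Tyroria, 579 units, £122,788.53):
Base rate for 2642.11 is 12%.
Additional duty on 2642.11 from Tyroria: +7.2%. Applied ad valorem rate: 12% + 7.2% = 19.2%.
Duty = £122,788.53 × 19.2% = £23,575.40.
Total = £0.00 + £49,982.23 + £23,575.40 = £73,557.63.

£73,557.63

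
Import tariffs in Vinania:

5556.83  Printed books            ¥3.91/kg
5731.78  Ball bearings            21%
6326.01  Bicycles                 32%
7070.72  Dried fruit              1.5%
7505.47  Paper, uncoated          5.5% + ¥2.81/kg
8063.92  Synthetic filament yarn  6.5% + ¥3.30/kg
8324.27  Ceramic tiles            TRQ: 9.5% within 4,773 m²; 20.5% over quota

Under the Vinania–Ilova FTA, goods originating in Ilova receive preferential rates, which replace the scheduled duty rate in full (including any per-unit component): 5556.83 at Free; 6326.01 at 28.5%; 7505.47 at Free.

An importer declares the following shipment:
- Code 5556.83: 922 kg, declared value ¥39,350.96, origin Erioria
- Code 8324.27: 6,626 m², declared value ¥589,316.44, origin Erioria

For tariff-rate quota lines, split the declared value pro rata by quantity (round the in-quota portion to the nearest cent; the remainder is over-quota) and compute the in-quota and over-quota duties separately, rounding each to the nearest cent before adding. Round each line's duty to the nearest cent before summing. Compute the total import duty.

Line 1 (5556.83, Erioria, 922 kg, ¥39,350.96):
Base rate for 5556.83 is ¥3.91/kg.
5556.83 has an FTA preferential rate, but origin Erioria is not Ilova; base rate stands.
Duty = 922 × ¥3.91 = ¥3,605.02.
Line 2 (8324.27, Erioria, 6,626 m², ¥589,316.44):
Code 8324.27 is under a tariff-rate quota (threshold 4,773 m²). In-quota: 4,773 m² at 9.5%; over-quota: 1,853 m² at 20.5%.
Pro-rata value split: in-quota = ¥589,316.44 × 4,773/6,626 = ¥424,510.62; over-quota = ¥589,316.44 − ¥424,510.62 = ¥164,805.82.
In-quota duty = ¥424,510.62 × 9.5% = ¥40,328.51. Over-quota duty = ¥164,805.82 × 20.5% = ¥33,785.19.
Line duty = ¥40,328.51 + ¥33,785.19 = ¥74,113.70.
Total = ¥3,605.02 + ¥74,113.70 = ¥77,718.72.

¥77,718.72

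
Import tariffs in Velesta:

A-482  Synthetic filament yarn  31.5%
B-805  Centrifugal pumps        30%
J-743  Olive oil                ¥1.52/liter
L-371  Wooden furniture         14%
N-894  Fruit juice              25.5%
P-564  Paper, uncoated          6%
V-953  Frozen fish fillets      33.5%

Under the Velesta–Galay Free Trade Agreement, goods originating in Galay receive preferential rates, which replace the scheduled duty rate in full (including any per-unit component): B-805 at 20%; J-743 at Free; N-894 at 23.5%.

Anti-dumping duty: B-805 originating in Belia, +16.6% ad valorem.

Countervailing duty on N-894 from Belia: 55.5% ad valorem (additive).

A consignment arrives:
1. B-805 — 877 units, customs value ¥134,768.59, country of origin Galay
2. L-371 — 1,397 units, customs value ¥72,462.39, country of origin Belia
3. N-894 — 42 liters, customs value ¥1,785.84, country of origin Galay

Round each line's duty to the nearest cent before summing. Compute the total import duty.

Line 1 (B-805, Galay, 877 units, ¥134,768.59):
Base rate for B-805 is 30%.
Origin Galay qualifies under the Velesta–Galay agreement and B-805 is covered: preferential rate 20% applies instead.
The additional-duty order on B-805 targets Belia, not Galay; it does not apply.
Duty = ¥134,768.59 × 20% = ¥26,953.72.
Line 2 (L-371, Belia, 1,397 units, ¥72,462.39):
Base rate for L-371 is 14%.
Duty = ¥72,462.39 × 14% = ¥10,144.73.
Line 3 (N-894, Galay, 42 liters, ¥1,785.84):
Base rate for N-894 is 25.5%.
Origin Galay qualifies under the Velesta–Galay agreement and N-894 is covered: preferential rate 23.5% applies instead.
The additional-duty order on N-894 targets Belia, not Galay; it does not apply.
Duty = ¥1,785.84 × 23.5% = ¥419.67.
Total = ¥26,953.72 + ¥10,144.73 + ¥419.67 = ¥37,518.12.

¥37,518.12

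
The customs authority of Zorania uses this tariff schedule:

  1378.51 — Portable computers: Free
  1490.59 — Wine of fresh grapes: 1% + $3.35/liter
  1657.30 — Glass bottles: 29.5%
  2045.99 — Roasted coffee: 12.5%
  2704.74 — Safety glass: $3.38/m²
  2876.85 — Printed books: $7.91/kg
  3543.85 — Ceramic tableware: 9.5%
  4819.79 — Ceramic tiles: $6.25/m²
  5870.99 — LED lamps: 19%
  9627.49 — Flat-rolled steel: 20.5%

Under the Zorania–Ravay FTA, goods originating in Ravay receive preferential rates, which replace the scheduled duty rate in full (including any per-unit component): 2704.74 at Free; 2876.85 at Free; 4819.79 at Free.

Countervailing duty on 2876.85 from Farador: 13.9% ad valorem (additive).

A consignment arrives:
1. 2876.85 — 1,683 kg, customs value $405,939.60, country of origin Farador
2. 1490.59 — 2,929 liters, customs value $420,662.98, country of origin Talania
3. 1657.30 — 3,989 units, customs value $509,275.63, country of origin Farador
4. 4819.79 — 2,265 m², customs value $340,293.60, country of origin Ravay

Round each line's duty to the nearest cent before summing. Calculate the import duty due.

$233,993.22

Line 1 (2876.85, Farador, 1,683 kg, $405,939.60):
Base rate for 2876.85 is $7.91/kg.
2876.85 has an FTA preferential rate, but origin Farador is not Ravay; base rate stands.
Additional duty on 2876.85 from Farador: +13.9% ad valorem. Applied ad valorem rate = 13.9%.
Duty = $405,939.60 × 13.9% + 1,683 × $7.91 = $69,738.13.
Line 2 (1490.59, Talania, 2,929 liters, $420,662.98):
Base rate for 1490.59 is 1% + $3.35/liter.
Duty = $420,662.98 × 1% + 2,929 × $3.35 = $14,018.78.
Line 3 (1657.30, Farador, 3,989 units, $509,275.63):
Base rate for 1657.30 is 29.5%.
Duty = $509,275.63 × 29.5% = $150,236.31.
Line 4 (4819.79, Ravay, 2,265 m², $340,293.60):
Base rate for 4819.79 is $6.25/m².
Origin Ravay qualifies under the Zorania–Ravay agreement and 4819.79 is covered: preferential rate Free applies instead.
Duty = $340,293.60 × 0% = $0.00.
Total = $69,738.13 + $14,018.78 + $150,236.31 + $0.00 = $233,993.22.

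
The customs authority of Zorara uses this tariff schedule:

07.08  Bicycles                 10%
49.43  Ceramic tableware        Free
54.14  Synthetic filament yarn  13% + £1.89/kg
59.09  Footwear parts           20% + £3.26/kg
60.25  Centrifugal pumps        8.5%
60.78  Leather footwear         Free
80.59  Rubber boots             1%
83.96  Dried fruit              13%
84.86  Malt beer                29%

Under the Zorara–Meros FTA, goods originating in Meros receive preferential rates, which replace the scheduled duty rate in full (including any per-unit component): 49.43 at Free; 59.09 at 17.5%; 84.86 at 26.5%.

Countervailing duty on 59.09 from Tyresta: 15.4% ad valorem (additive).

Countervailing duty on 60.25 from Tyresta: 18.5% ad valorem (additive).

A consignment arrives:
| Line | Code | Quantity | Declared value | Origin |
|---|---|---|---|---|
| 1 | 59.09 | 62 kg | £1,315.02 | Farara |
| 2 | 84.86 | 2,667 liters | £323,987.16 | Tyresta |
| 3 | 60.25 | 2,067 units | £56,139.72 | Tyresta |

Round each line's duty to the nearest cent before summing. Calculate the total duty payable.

£109,579.12

Line 1 (59.09, Farara, 62 kg, £1,315.02):
Base rate for 59.09 is 20% + £3.26/kg.
59.09 has an FTA preferential rate, but origin Farara is not Meros; base rate stands.
The additional-duty order on 59.09 targets Tyresta, not Farara; it does not apply.
Duty = £1,315.02 × 20% + 62 × £3.26 = £465.12.
Line 2 (84.86, Tyresta, 2,667 liters, £323,987.16):
Base rate for 84.86 is 29%.
84.86 has an FTA preferential rate, but origin Tyresta is not Meros; base rate stands.
Duty = £323,987.16 × 29% = £93,956.28.
Line 3 (60.25, Tyresta, 2,067 units, £56,139.72):
Base rate for 60.25 is 8.5%.
Additional duty on 60.25 from Tyresta: +18.5%. Applied ad valorem rate: 8.5% + 18.5% = 27%.
Duty = £56,139.72 × 27% = £15,157.72.
Total = £465.12 + £93,956.28 + £15,157.72 = £109,579.12.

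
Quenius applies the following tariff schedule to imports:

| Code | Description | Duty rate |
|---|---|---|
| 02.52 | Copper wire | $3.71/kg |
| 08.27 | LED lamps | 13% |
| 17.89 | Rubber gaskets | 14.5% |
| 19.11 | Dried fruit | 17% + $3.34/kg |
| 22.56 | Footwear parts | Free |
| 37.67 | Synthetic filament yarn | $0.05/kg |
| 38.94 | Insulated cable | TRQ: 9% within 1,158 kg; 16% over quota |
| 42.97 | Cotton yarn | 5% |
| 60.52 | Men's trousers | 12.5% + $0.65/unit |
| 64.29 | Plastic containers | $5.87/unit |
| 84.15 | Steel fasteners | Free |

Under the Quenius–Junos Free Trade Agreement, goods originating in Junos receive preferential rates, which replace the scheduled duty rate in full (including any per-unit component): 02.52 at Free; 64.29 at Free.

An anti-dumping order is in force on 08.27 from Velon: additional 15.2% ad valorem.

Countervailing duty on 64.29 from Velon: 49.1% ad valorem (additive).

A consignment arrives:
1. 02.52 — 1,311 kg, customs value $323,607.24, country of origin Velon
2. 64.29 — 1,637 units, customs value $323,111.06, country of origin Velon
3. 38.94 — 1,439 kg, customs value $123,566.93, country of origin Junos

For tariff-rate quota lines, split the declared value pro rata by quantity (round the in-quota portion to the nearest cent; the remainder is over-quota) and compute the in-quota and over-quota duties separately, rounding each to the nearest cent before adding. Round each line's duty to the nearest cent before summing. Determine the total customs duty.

Line 1 (02.52, Velon, 1,311 kg, $323,607.24):
Base rate for 02.52 is $3.71/kg.
02.52 has an FTA preferential rate, but origin Velon is not Junos; base rate stands.
Duty = 1,311 × $3.71 = $4,863.81.
Line 2 (64.29, Velon, 1,637 units, $323,111.06):
Base rate for 64.29 is $5.87/unit.
64.29 has an FTA preferential rate, but origin Velon is not Junos; base rate stands.
Additional duty on 64.29 from Velon: +49.1% ad valorem. Applied ad valorem rate = 49.1%.
Duty = $323,111.06 × 49.1% + 1,637 × $5.87 = $168,256.72.
Line 3 (38.94, Junos, 1,439 kg, $123,566.93):
Code 38.94 is under a tariff-rate quota (threshold 1,158 kg). In-quota: 1,158 kg at 9%; over-quota: 281 kg at 16%.
Pro-rata value split: in-quota = $123,566.93 × 1,158/1,439 = $99,437.46; over-quota = $123,566.93 − $99,437.46 = $24,129.47.
In-quota duty = $99,437.46 × 9% = $8,949.37. Over-quota duty = $24,129.47 × 16% = $3,860.72.
Line duty = $8,949.37 + $3,860.72 = $12,810.09.
Total = $4,863.81 + $168,256.72 + $12,810.09 = $185,930.62.

$185,930.62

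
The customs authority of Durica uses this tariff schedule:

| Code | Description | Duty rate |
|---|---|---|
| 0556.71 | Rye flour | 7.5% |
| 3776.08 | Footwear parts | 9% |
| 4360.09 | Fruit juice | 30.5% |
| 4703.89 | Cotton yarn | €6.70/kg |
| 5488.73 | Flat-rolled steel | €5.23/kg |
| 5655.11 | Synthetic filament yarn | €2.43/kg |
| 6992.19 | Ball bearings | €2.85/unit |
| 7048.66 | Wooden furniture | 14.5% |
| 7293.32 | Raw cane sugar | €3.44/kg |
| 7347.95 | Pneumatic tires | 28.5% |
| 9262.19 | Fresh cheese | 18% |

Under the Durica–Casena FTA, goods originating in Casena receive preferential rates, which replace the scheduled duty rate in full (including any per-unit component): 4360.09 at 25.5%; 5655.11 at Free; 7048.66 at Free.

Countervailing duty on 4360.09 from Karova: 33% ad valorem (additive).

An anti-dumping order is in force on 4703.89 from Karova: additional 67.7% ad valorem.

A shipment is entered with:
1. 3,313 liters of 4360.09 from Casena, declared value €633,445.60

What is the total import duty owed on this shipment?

Line 1 (4360.09, Casena, 3,313 liters, €633,445.60):
Base rate for 4360.09 is 30.5%.
Origin Casena qualifies under the Durica–Casena agreement and 4360.09 is covered: preferential rate 25.5% applies instead.
The additional-duty order on 4360.09 targets Karova, not Casena; it does not apply.
Duty = €633,445.60 × 25.5% = €161,528.63.

€161,528.63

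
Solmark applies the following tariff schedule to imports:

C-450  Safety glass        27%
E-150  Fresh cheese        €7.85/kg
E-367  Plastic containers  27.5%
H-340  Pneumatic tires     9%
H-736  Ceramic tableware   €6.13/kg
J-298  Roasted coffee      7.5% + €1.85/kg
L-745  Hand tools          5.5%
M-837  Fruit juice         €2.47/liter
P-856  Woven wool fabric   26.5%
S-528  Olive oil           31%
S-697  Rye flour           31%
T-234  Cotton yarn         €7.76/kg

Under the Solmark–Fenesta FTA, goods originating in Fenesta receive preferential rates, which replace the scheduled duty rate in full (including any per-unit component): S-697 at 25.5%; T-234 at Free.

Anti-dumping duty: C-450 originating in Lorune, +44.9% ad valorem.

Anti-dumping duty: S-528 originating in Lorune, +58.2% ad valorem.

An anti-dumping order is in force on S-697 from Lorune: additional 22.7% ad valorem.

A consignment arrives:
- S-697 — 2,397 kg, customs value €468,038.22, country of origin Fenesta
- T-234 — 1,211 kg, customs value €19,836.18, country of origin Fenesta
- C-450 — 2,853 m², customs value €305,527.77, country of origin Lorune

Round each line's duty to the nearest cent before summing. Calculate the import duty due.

Line 1 (S-697, Fenesta, 2,397 kg, €468,038.22):
Base rate for S-697 is 31%.
Origin Fenesta qualifies under the Solmark–Fenesta agreement and S-697 is covered: preferential rate 25.5% applies instead.
The additional-duty order on S-697 targets Lorune, not Fenesta; it does not apply.
Duty = €468,038.22 × 25.5% = €119,349.75.
Line 2 (T-234, Fenesta, 1,211 kg, €19,836.18):
Base rate for T-234 is €7.76/kg.
Origin Fenesta qualifies under the Solmark–Fenesta agreement and T-234 is covered: preferential rate Free applies instead.
Duty = €19,836.18 × 0% = €0.00.
Line 3 (C-450, Lorune, 2,853 m², €305,527.77):
Base rate for C-450 is 27%.
Additional duty on C-450 from Lorune: +44.9%. Applied ad valorem rate: 27% + 44.9% = 71.9%.
Duty = €305,527.77 × 71.9% = €219,674.47.
Total = €119,349.75 + €0.00 + €219,674.47 = €339,024.22.

€339,024.22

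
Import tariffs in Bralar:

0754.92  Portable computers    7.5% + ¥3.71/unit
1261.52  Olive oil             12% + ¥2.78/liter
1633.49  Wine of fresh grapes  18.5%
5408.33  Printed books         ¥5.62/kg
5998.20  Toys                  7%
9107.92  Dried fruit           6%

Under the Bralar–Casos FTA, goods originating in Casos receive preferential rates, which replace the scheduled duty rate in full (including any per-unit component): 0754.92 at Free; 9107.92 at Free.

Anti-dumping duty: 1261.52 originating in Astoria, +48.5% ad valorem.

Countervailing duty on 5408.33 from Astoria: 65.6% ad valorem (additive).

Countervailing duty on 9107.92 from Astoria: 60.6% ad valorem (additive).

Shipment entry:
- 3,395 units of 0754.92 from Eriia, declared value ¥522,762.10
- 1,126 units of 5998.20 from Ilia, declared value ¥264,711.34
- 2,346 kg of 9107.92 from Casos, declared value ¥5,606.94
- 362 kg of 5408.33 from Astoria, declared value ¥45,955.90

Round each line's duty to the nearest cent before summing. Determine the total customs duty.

¥102,513.91

Line 1 (0754.92, Eriia, 3,395 units, ¥522,762.10):
Base rate for 0754.92 is 7.5% + ¥3.71/unit.
0754.92 has an FTA preferential rate, but origin Eriia is not Casos; base rate stands.
Duty = ¥522,762.10 × 7.5% + 3,395 × ¥3.71 = ¥51,802.61.
Line 2 (5998.20, Ilia, 1,126 units, ¥264,711.34):
Base rate for 5998.20 is 7%.
Duty = ¥264,711.34 × 7% = ¥18,529.79.
Line 3 (9107.92, Casos, 2,346 kg, ¥5,606.94):
Base rate for 9107.92 is 6%.
Origin Casos qualifies under the Bralar–Casos agreement and 9107.92 is covered: preferential rate Free applies instead.
The additional-duty order on 9107.92 targets Astoria, not Casos; it does not apply.
Duty = ¥5,606.94 × 0% = ¥0.00.
Line 4 (5408.33, Astoria, 362 kg, ¥45,955.90):
Base rate for 5408.33 is ¥5.62/kg.
Additional duty on 5408.33 from Astoria: +65.6% ad valorem. Applied ad valorem rate = 65.6%.
Duty = ¥45,955.90 × 65.6% + 362 × ¥5.62 = ¥32,181.51.
Total = ¥51,802.61 + ¥18,529.79 + ¥0.00 + ¥32,181.51 = ¥102,513.91.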